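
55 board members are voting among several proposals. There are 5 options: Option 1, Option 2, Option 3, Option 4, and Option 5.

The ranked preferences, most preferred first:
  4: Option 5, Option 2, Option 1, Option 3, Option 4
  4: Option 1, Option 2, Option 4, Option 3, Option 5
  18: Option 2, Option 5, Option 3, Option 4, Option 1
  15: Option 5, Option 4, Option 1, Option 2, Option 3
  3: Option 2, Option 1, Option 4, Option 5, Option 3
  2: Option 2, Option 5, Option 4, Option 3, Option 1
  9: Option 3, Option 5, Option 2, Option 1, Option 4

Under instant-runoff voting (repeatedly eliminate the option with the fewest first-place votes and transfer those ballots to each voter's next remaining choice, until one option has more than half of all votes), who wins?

Option 5

Round 1: Option 1 4, Option 2 23, Option 3 9, Option 4 0, Option 5 19. Option 4 eliminated.
Round 2: Option 1 4, Option 2 23, Option 3 9, Option 5 19. Option 1 eliminated.
Round 3: Option 2 27, Option 3 9, Option 5 19. Option 3 eliminated.
Round 4: Option 2 27, Option 5 28. Option 5 has a majority (≥28).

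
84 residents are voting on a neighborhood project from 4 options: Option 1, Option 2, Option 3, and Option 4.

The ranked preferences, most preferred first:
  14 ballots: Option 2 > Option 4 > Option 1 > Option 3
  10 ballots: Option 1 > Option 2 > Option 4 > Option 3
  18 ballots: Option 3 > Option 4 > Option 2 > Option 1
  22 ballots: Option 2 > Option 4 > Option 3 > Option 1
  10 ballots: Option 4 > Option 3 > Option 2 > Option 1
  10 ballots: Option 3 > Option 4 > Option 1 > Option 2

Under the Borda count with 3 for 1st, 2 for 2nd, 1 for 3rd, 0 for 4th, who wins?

Option 1: 14×1 + 10×3 + 18×0 + 22×0 + 10×0 + 10×1 = 54
Option 2: 14×3 + 10×2 + 18×1 + 22×3 + 10×1 + 10×0 = 156
Option 3: 14×0 + 10×0 + 18×3 + 22×1 + 10×2 + 10×3 = 126
Option 4: 14×2 + 10×1 + 18×2 + 22×2 + 10×3 + 10×2 = 168

Option 4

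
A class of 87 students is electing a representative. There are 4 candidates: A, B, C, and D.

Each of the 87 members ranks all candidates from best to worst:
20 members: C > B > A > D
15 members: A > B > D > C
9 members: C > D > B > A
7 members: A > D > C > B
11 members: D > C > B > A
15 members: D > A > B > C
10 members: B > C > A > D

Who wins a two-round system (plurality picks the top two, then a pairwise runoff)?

Round 1 first-place votes: A 22, B 10, C 29, D 26. C and D advance.
Runoff: C is ranked above D on 39 ballots, D above C on 48.

D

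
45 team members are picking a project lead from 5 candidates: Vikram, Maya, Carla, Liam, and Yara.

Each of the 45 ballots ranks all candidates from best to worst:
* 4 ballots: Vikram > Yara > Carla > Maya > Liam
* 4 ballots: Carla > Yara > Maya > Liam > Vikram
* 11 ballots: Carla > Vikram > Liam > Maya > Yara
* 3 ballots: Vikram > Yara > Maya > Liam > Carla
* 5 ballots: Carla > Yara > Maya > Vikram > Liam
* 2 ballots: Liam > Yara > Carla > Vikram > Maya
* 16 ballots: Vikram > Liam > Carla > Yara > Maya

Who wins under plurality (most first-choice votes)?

Vikram

First-place votes: Vikram 23, Maya 0, Carla 20, Liam 2, Yara 0.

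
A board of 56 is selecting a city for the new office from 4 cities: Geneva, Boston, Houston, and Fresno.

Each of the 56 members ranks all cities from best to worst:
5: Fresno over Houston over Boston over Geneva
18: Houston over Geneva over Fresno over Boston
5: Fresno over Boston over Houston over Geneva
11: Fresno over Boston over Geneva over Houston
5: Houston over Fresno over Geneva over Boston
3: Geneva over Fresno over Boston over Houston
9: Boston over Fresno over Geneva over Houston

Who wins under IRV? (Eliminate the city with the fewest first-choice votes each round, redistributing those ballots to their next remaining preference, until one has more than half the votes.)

Fresno

Round 1: Geneva 3, Boston 9, Houston 23, Fresno 21. Geneva eliminated.
Round 2: Boston 9, Houston 23, Fresno 24. Boston eliminated.
Round 3: Houston 23, Fresno 33. Fresno has a majority (≥29).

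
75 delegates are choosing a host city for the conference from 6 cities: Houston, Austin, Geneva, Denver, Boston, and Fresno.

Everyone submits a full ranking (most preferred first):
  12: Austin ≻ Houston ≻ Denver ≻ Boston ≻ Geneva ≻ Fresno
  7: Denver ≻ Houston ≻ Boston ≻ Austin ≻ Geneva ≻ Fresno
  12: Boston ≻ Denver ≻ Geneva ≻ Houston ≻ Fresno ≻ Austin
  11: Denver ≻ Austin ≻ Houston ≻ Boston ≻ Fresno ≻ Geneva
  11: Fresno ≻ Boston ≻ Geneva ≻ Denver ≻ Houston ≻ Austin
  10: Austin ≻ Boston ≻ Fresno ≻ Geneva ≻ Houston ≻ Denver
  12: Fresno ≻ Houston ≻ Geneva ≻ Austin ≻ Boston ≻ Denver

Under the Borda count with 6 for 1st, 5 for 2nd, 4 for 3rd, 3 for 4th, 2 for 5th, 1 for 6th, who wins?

Boston

Houston: 12×5 + 7×5 + 12×3 + 11×4 + 11×2 + 10×2 + 12×5 = 277
Austin: 12×6 + 7×3 + 12×1 + 11×5 + 11×1 + 10×6 + 12×3 = 267
Geneva: 12×2 + 7×2 + 12×4 + 11×1 + 11×4 + 10×3 + 12×4 = 219
Denver: 12×4 + 7×6 + 12×5 + 11×6 + 11×3 + 10×1 + 12×1 = 271
Boston: 12×3 + 7×4 + 12×6 + 11×3 + 11×5 + 10×5 + 12×2 = 298
Fresno: 12×1 + 7×1 + 12×2 + 11×2 + 11×6 + 10×4 + 12×6 = 243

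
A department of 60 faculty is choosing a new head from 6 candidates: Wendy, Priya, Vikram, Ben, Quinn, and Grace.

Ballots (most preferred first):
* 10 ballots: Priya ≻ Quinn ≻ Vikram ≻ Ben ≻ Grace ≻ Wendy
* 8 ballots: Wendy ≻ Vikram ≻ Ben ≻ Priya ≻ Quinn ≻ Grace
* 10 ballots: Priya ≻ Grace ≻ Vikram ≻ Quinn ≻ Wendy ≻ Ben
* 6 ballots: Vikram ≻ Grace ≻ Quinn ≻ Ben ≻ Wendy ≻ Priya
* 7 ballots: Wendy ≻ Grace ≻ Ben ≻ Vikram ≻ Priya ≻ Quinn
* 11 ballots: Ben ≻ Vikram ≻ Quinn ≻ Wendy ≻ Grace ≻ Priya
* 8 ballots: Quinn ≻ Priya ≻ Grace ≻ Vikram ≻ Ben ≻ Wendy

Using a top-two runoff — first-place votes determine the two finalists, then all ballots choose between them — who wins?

Round 1 first-place votes: Wendy 15, Priya 20, Vikram 6, Ben 11, Quinn 8, Grace 0. Priya and Wendy advance.
Runoff: Priya is ranked above Wendy on 28 ballots, Wendy above Priya on 32.

Wendy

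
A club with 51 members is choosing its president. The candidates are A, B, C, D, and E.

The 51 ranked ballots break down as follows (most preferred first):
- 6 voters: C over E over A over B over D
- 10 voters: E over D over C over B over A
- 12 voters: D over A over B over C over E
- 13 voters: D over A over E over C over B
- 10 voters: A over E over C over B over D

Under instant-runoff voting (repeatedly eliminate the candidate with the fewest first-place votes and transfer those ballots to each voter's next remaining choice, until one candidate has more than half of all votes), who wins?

E

Round 1: A 10, B 0, C 6, D 25, E 10. B eliminated.
Round 2: A 10, C 6, D 25, E 10. C eliminated.
Round 3: A 10, D 25, E 16. A eliminated.
Round 4: D 25, E 26. E has a majority (≥26).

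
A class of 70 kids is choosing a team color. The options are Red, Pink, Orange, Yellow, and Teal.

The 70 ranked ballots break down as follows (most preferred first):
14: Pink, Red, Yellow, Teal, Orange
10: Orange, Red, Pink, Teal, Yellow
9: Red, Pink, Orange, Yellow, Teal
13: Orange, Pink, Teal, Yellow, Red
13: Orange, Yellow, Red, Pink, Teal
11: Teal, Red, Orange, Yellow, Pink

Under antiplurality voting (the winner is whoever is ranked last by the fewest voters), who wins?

Last-place votes: Red 13, Pink 11, Orange 14, Yellow 10, Teal 22.

Yellow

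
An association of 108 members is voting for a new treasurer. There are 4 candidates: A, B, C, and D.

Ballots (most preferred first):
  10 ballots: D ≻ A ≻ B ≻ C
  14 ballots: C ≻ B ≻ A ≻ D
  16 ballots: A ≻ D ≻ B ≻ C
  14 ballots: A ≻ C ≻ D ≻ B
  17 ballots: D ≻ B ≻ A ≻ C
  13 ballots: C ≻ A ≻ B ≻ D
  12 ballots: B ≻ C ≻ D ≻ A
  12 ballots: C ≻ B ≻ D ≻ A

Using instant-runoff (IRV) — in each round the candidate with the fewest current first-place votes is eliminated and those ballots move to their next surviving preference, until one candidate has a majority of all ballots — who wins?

Round 1: A 30, B 12, C 39, D 27. B eliminated.
Round 2: A 30, C 51, D 27. D eliminated.
Round 3: A 57, C 51. A has a majority (≥55).

A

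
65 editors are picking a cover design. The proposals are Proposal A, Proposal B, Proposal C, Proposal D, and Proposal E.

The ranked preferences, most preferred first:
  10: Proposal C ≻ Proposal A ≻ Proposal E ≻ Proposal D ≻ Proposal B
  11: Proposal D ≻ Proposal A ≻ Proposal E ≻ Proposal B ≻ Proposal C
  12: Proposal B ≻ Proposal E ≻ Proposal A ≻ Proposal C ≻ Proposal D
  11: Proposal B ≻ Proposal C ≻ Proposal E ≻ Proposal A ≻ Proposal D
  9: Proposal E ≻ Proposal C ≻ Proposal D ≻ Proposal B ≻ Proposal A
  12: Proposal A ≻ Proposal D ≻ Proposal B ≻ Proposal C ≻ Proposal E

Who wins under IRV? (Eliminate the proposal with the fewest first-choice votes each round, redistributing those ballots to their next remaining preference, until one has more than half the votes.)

Proposal A

Round 1: Proposal A 12, Proposal B 23, Proposal C 10, Proposal D 11, Proposal E 9. Proposal E eliminated.
Round 2: Proposal A 12, Proposal B 23, Proposal C 19, Proposal D 11. Proposal D eliminated.
Round 3: Proposal A 23, Proposal B 23, Proposal C 19. Proposal C eliminated.
Round 4: Proposal A 33, Proposal B 32. Proposal A has a majority (≥33).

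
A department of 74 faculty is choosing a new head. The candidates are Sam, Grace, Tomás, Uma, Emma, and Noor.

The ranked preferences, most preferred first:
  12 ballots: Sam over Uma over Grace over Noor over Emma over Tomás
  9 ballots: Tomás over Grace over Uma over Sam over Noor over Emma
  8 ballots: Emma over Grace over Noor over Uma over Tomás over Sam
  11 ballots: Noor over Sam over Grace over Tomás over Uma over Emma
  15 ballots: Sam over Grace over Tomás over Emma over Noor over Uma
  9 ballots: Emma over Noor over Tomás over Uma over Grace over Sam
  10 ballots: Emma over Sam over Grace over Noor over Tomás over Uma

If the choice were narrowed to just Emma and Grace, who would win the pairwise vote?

Grace

Emma is ranked above Grace on 27 ballots; Grace above Emma on 47.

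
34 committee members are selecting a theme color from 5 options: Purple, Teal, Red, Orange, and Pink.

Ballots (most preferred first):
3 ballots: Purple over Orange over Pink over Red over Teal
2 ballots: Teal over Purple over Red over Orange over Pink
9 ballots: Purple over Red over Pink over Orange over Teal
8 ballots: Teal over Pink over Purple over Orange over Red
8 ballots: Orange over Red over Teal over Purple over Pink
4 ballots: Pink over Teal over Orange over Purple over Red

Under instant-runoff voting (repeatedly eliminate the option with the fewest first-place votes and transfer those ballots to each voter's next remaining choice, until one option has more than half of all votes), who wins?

Round 1: Purple 12, Teal 10, Red 0, Orange 8, Pink 4. Red eliminated.
Round 2: Purple 12, Teal 10, Orange 8, Pink 4. Pink eliminated.
Round 3: Purple 12, Teal 14, Orange 8. Orange eliminated.
Round 4: Purple 12, Teal 22. Teal has a majority (≥18).

Teal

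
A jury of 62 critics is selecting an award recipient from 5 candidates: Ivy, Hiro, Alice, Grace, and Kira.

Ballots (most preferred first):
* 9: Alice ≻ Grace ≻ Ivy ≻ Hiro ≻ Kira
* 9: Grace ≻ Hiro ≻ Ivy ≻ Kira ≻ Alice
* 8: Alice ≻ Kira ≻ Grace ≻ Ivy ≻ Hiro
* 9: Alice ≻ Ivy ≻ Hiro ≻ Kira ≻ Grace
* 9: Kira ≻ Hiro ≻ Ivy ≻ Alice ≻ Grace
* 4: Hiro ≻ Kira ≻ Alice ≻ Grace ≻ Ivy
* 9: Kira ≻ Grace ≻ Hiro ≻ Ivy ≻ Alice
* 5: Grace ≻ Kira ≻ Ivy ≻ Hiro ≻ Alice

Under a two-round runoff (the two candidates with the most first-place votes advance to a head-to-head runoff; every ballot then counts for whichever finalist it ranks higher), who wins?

Round 1 first-place votes: Ivy 0, Hiro 4, Alice 26, Grace 14, Kira 18. Alice and Kira advance.
Runoff: Alice is ranked above Kira on 26 ballots, Kira above Alice on 36.

Kira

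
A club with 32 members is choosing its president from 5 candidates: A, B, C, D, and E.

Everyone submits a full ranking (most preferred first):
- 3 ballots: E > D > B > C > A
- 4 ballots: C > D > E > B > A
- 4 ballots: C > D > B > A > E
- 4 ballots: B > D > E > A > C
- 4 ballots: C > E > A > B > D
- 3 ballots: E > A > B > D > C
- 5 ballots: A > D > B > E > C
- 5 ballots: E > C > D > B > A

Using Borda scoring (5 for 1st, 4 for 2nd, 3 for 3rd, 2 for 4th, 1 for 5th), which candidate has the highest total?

A: 3×1 + 4×1 + 4×2 + 4×2 + 4×3 + 3×4 + 5×5 + 5×1 = 77
B: 3×3 + 4×2 + 4×3 + 4×5 + 4×2 + 3×3 + 5×3 + 5×2 = 91
C: 3×2 + 4×5 + 4×5 + 4×1 + 4×5 + 3×1 + 5×1 + 5×4 = 98
D: 3×4 + 4×4 + 4×4 + 4×4 + 4×1 + 3×2 + 5×4 + 5×3 = 105
E: 3×5 + 4×3 + 4×1 + 4×3 + 4×4 + 3×5 + 5×2 + 5×5 = 109

E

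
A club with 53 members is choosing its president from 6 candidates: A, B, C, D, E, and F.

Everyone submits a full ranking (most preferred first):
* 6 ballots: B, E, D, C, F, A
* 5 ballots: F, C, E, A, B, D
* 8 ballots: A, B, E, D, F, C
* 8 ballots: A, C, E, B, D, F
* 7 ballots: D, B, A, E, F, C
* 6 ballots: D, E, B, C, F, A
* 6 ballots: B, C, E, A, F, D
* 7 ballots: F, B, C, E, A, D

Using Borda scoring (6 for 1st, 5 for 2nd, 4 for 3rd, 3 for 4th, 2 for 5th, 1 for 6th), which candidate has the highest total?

B

A: 6×1 + 5×3 + 8×6 + 8×6 + 7×4 + 6×1 + 6×3 + 7×2 = 183
B: 6×6 + 5×2 + 8×5 + 8×3 + 7×5 + 6×4 + 6×6 + 7×5 = 240
C: 6×3 + 5×5 + 8×1 + 8×5 + 7×1 + 6×3 + 6×5 + 7×4 = 174
D: 6×4 + 5×1 + 8×3 + 8×2 + 7×6 + 6×6 + 6×1 + 7×1 = 160
E: 6×5 + 5×4 + 8×4 + 8×4 + 7×3 + 6×5 + 6×4 + 7×3 = 210
F: 6×2 + 5×6 + 8×2 + 8×1 + 7×2 + 6×2 + 6×2 + 7×6 = 146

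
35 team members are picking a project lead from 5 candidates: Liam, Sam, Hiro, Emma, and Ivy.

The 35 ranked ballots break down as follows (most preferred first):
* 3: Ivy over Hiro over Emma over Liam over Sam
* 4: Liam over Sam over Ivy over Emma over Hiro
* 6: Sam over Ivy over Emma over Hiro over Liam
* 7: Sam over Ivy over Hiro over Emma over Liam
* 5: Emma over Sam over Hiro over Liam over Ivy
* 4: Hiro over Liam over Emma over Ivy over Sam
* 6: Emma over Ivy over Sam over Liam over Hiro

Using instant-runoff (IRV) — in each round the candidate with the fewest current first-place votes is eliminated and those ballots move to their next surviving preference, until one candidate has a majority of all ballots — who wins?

Emma

Round 1: Liam 4, Sam 13, Hiro 4, Emma 11, Ivy 3. Ivy eliminated.
Round 2: Liam 4, Sam 13, Hiro 7, Emma 11. Liam eliminated.
Round 3: Sam 17, Hiro 7, Emma 11. Hiro eliminated.
Round 4: Sam 17, Emma 18. Emma has a majority (≥18).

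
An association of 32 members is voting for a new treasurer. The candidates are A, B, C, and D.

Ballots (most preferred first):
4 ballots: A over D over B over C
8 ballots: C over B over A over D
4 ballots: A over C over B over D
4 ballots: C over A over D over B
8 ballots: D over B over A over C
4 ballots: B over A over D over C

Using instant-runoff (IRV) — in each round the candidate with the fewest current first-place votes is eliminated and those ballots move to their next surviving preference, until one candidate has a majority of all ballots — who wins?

A

Round 1: A 8, B 4, C 12, D 8. B eliminated.
Round 2: A 12, C 12, D 8. D eliminated.
Round 3: A 20, C 12. A has a majority (≥17).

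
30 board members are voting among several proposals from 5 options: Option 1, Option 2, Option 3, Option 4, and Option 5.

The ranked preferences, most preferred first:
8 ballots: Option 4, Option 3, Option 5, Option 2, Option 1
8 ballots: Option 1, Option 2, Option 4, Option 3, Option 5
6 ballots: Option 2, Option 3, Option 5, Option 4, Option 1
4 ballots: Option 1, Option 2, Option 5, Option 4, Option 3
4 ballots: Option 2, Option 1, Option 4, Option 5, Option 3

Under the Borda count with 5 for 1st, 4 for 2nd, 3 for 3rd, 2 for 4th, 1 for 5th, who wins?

Option 2

Option 1: 8×1 + 8×5 + 6×1 + 4×5 + 4×4 = 90
Option 2: 8×2 + 8×4 + 6×5 + 4×4 + 4×5 = 114
Option 3: 8×4 + 8×2 + 6×4 + 4×1 + 4×1 = 80
Option 4: 8×5 + 8×3 + 6×2 + 4×2 + 4×3 = 96
Option 5: 8×3 + 8×1 + 6×3 + 4×3 + 4×2 = 70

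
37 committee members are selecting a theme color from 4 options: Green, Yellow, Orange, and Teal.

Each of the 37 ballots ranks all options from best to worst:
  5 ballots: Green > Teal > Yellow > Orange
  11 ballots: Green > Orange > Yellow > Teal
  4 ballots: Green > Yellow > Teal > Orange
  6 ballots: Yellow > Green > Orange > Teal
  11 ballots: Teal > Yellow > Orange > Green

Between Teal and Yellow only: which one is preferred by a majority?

Teal is ranked above Yellow on 16 ballots; Yellow above Teal on 21.

Yellow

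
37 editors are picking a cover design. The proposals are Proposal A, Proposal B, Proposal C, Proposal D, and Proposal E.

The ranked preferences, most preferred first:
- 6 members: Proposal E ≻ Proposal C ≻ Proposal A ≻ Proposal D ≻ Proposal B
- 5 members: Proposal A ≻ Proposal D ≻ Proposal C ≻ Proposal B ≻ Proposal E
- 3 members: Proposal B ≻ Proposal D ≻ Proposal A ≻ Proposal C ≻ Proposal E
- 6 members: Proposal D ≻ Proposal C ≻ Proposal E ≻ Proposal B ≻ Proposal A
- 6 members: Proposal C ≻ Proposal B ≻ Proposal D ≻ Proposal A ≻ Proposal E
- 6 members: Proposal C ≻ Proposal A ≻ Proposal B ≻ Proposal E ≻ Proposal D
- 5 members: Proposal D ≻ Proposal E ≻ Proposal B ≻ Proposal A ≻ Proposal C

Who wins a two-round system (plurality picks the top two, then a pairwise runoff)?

Proposal D

Round 1 first-place votes: Proposal A 5, Proposal B 3, Proposal C 12, Proposal D 11, Proposal E 6. Proposal C and Proposal D advance.
Runoff: Proposal C is ranked above Proposal D on 18 ballots, Proposal D above Proposal C on 19.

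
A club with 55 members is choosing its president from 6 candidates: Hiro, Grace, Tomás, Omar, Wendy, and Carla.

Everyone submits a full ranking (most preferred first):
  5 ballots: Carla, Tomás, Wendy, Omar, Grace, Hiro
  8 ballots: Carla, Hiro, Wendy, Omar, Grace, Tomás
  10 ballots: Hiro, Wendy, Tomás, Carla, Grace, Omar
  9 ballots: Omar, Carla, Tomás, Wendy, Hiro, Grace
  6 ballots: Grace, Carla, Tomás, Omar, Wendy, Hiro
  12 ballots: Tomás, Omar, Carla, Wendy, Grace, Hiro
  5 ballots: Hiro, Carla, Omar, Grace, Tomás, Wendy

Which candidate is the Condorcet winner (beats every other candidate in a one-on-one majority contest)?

Carla

Carla vs Hiro: 40–15
Carla vs Grace: 49–6
Carla vs Tomás: 33–22
Carla vs Omar: 34–21
Carla vs Wendy: 45–10
Carla beats every other candidate.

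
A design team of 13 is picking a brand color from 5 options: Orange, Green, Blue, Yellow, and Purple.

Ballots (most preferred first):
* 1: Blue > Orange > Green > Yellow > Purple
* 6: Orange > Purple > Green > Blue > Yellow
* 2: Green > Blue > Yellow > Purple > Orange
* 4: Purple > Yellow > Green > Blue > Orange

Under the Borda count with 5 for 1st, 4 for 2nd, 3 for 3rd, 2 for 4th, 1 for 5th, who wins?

Orange: 1×4 + 6×5 + 2×1 + 4×1 = 40
Green: 1×3 + 6×3 + 2×5 + 4×3 = 43
Blue: 1×5 + 6×2 + 2×4 + 4×2 = 33
Yellow: 1×2 + 6×1 + 2×3 + 4×4 = 30
Purple: 1×1 + 6×4 + 2×2 + 4×5 = 49

Purple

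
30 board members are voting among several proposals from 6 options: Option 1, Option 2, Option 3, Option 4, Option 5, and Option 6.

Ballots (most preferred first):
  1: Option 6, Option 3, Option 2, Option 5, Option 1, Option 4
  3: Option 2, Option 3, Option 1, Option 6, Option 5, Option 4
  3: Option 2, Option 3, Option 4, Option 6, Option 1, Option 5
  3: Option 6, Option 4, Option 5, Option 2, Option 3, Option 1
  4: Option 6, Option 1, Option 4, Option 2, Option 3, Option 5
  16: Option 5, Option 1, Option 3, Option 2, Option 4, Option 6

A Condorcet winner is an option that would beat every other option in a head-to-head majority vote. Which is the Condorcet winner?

Option 5

Option 5 vs Option 1: 20–10
Option 5 vs Option 2: 19–11
Option 5 vs Option 3: 19–11
Option 5 vs Option 4: 20–10
Option 5 vs Option 6: 16–14
Option 5 beats every other option.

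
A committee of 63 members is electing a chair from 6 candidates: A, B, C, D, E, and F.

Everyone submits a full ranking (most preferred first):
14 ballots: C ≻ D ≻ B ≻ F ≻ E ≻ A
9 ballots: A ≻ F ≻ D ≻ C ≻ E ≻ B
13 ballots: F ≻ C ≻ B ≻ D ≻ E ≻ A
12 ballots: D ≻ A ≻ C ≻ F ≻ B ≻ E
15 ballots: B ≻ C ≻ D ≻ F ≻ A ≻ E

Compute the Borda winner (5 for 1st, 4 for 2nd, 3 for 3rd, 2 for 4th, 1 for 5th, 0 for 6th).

A: 14×0 + 9×5 + 13×0 + 12×4 + 15×1 = 108
B: 14×3 + 9×0 + 13×3 + 12×1 + 15×5 = 168
C: 14×5 + 9×2 + 13×4 + 12×3 + 15×4 = 236
D: 14×4 + 9×3 + 13×2 + 12×5 + 15×3 = 214
E: 14×1 + 9×1 + 13×1 + 12×0 + 15×0 = 36
F: 14×2 + 9×4 + 13×5 + 12×2 + 15×2 = 183

C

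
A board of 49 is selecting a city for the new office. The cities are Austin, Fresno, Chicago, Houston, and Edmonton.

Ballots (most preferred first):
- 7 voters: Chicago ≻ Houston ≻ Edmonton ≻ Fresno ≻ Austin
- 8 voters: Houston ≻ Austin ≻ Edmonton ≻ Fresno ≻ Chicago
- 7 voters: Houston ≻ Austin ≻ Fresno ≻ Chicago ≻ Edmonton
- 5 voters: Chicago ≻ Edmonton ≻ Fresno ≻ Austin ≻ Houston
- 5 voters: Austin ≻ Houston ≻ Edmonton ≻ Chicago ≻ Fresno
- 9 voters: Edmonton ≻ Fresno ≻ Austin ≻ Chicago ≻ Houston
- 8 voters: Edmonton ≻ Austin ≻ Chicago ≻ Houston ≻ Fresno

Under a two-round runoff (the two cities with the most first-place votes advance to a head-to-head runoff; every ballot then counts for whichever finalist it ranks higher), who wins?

Houston

Round 1 first-place votes: Austin 5, Fresno 0, Chicago 12, Houston 15, Edmonton 17. Edmonton and Houston advance.
Runoff: Edmonton is ranked above Houston on 22 ballots, Houston above Edmonton on 27.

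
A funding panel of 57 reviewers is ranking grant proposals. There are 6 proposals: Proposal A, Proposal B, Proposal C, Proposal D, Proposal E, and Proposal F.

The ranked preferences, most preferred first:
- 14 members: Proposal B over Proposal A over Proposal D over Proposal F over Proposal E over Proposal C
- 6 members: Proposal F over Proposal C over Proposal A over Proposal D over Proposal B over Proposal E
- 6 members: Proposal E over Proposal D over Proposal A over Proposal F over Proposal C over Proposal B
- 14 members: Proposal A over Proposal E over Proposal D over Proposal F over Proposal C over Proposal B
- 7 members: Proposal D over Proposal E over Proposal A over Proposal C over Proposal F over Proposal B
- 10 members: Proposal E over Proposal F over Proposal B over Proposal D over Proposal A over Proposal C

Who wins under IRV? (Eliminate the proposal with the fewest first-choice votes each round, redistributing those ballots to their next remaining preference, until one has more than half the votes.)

Proposal A

Round 1: Proposal A 14, Proposal B 14, Proposal C 0, Proposal D 7, Proposal E 16, Proposal F 6. Proposal C eliminated.
Round 2: Proposal A 14, Proposal B 14, Proposal D 7, Proposal E 16, Proposal F 6. Proposal F eliminated.
Round 3: Proposal A 20, Proposal B 14, Proposal D 7, Proposal E 16. Proposal D eliminated.
Round 4: Proposal A 20, Proposal B 14, Proposal E 23. Proposal B eliminated.
Round 5: Proposal A 34, Proposal E 23. Proposal A has a majority (≥29).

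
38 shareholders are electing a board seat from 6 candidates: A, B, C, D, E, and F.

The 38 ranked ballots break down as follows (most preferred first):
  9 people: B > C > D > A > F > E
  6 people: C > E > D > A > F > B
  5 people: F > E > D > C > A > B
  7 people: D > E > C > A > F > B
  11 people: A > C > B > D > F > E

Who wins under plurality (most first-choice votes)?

A

First-place votes: A 11, B 9, C 6, D 7, E 0, F 5.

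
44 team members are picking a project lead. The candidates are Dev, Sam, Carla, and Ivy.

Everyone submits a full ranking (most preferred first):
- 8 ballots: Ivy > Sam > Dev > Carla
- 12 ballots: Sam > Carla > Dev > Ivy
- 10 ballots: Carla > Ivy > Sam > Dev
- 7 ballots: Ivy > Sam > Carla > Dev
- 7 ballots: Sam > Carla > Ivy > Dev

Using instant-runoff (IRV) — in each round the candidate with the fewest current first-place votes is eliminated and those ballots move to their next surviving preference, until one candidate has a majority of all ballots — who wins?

Ivy

Round 1: Dev 0, Sam 19, Carla 10, Ivy 15. Dev eliminated.
Round 2: Sam 19, Carla 10, Ivy 15. Carla eliminated.
Round 3: Sam 19, Ivy 25. Ivy has a majority (≥23).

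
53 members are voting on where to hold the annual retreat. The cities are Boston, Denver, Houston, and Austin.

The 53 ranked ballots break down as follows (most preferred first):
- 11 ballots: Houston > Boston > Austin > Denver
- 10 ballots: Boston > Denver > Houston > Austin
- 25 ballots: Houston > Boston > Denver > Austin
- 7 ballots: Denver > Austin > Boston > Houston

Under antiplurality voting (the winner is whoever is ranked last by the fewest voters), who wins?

Last-place votes: Boston 0, Denver 11, Houston 7, Austin 35.

Boston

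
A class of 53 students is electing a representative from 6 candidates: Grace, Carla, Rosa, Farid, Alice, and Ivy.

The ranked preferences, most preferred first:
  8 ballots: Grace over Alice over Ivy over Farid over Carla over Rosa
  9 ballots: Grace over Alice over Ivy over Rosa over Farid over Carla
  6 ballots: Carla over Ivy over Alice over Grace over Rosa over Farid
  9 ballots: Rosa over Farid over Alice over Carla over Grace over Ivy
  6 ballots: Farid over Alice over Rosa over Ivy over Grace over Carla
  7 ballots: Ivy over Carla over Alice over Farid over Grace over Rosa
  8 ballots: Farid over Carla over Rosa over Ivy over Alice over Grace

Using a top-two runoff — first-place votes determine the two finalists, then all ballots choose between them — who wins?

Round 1 first-place votes: Grace 17, Carla 6, Rosa 9, Farid 14, Alice 0, Ivy 7. Grace and Farid advance.
Runoff: Grace is ranked above Farid on 23 ballots, Farid above Grace on 30.

Farid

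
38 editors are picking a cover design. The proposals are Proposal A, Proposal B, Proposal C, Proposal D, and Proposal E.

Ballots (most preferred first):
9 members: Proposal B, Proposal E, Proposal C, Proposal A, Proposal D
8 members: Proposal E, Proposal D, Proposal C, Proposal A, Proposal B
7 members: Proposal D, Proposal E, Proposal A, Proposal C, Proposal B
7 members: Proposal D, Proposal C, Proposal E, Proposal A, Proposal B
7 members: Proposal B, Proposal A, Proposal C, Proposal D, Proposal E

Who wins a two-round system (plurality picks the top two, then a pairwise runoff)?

Proposal D

Round 1 first-place votes: Proposal A 0, Proposal B 16, Proposal C 0, Proposal D 14, Proposal E 8. Proposal B and Proposal D advance.
Runoff: Proposal B is ranked above Proposal D on 16 ballots, Proposal D above Proposal B on 22.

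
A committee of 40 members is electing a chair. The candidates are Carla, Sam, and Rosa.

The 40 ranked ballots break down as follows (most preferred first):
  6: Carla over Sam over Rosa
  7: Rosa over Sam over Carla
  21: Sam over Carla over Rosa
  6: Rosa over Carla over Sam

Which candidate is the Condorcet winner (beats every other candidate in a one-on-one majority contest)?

Sam vs Carla: 28–12
Sam vs Rosa: 27–13
Sam beats every other candidate.

Sam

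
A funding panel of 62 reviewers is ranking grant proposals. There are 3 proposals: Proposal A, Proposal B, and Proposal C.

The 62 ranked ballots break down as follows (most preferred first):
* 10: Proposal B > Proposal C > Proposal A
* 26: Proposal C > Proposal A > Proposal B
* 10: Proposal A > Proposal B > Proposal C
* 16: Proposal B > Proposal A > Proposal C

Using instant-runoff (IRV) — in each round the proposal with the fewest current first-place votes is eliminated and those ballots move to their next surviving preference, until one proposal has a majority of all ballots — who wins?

Round 1: Proposal A 10, Proposal B 26, Proposal C 26. Proposal A eliminated.
Round 2: Proposal B 36, Proposal C 26. Proposal B has a majority (≥32).

Proposal B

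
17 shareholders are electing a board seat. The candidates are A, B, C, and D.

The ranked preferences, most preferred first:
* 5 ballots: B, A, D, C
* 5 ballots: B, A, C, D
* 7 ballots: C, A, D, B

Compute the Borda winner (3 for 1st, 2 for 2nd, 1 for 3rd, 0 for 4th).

A

A: 5×2 + 5×2 + 7×2 = 34
B: 5×3 + 5×3 + 7×0 = 30
C: 5×0 + 5×1 + 7×3 = 26
D: 5×1 + 5×0 + 7×1 = 12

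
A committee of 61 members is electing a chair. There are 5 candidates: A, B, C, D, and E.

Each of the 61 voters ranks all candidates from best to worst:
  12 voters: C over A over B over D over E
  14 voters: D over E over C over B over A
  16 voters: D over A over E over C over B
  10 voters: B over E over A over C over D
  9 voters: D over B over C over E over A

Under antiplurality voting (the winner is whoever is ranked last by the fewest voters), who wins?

Last-place votes: A 23, B 16, C 0, D 10, E 12.

C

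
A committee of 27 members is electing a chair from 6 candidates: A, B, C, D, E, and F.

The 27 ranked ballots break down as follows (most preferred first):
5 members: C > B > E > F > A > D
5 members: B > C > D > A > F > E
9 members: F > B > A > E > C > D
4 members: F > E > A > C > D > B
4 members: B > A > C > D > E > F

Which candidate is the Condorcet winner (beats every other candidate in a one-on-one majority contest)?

B

B vs A: 23–4
B vs C: 18–9
B vs D: 23–4
B vs E: 23–4
B vs F: 14–13
B beats every other candidate.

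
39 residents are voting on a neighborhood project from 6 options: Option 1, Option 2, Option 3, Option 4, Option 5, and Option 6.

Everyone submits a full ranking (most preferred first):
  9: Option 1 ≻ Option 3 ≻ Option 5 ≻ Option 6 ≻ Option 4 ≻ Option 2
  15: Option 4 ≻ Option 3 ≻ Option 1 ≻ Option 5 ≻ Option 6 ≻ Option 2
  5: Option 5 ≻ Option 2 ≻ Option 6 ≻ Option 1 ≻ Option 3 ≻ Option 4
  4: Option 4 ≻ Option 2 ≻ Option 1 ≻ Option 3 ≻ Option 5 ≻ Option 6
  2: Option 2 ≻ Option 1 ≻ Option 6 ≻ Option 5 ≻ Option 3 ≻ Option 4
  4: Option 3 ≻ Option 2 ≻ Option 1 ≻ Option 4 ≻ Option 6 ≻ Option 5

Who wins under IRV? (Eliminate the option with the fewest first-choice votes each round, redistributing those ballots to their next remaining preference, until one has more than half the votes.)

Option 1

Round 1: Option 1 9, Option 2 2, Option 3 4, Option 4 19, Option 5 5, Option 6 0. Option 6 eliminated.
Round 2: Option 1 9, Option 2 2, Option 3 4, Option 4 19, Option 5 5. Option 2 eliminated.
Round 3: Option 1 11, Option 3 4, Option 4 19, Option 5 5. Option 3 eliminated.
Round 4: Option 1 15, Option 4 19, Option 5 5. Option 5 eliminated.
Round 5: Option 1 20, Option 4 19. Option 1 has a majority (≥20).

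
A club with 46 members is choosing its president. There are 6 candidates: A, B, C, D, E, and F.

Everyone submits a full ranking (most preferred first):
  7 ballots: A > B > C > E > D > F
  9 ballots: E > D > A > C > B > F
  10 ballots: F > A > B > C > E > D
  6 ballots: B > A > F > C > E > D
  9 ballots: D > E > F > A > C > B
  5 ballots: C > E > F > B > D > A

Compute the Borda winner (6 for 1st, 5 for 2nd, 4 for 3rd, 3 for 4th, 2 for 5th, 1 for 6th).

A: 7×6 + 9×4 + 10×5 + 6×5 + 9×3 + 5×1 = 190
B: 7×5 + 9×2 + 10×4 + 6×6 + 9×1 + 5×3 = 153
C: 7×4 + 9×3 + 10×3 + 6×3 + 9×2 + 5×6 = 151
D: 7×2 + 9×5 + 10×1 + 6×1 + 9×6 + 5×2 = 139
E: 7×3 + 9×6 + 10×2 + 6×2 + 9×5 + 5×5 = 177
F: 7×1 + 9×1 + 10×6 + 6×4 + 9×4 + 5×4 = 156

A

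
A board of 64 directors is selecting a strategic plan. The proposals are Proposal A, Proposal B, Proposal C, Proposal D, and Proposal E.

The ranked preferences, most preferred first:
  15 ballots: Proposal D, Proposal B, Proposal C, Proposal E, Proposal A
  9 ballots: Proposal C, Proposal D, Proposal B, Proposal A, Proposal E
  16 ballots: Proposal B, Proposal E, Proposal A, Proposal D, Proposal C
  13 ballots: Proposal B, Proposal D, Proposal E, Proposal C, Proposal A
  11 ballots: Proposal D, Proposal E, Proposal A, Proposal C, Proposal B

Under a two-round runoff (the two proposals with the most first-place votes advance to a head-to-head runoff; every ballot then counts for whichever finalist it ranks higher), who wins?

Proposal D

Round 1 first-place votes: Proposal A 0, Proposal B 29, Proposal C 9, Proposal D 26, Proposal E 0. Proposal B and Proposal D advance.
Runoff: Proposal B is ranked above Proposal D on 29 ballots, Proposal D above Proposal B on 35.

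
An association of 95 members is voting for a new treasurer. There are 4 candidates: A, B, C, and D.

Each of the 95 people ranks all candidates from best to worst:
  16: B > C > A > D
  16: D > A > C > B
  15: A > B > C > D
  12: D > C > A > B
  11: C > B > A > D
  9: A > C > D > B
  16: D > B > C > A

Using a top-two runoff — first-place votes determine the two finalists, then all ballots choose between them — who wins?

A

Round 1 first-place votes: A 24, B 16, C 11, D 44. D and A advance.
Runoff: D is ranked above A on 44 ballots, A above D on 51.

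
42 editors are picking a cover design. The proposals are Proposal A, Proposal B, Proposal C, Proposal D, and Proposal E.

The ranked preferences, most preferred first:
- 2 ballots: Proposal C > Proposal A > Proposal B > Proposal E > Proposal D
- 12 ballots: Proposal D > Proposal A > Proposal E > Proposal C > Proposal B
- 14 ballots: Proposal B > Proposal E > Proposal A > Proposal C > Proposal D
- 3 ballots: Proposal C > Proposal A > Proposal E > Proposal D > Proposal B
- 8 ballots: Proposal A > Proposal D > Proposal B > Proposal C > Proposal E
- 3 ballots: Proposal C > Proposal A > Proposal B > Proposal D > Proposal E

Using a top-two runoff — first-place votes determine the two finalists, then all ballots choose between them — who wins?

Proposal D

Round 1 first-place votes: Proposal A 8, Proposal B 14, Proposal C 8, Proposal D 12, Proposal E 0. Proposal B and Proposal D advance.
Runoff: Proposal B is ranked above Proposal D on 19 ballots, Proposal D above Proposal B on 23.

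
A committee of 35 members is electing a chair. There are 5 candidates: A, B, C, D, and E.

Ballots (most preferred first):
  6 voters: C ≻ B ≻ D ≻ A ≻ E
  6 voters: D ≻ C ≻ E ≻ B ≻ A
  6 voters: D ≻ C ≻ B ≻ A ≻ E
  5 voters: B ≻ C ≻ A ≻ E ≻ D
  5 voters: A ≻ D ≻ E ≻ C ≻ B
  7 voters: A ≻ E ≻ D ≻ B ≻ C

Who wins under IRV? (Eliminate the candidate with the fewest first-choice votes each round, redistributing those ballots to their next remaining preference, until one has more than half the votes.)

D

Round 1: A 12, B 5, C 6, D 12, E 0. E eliminated.
Round 2: A 12, B 5, C 6, D 12. B eliminated.
Round 3: A 12, C 11, D 12. C eliminated.
Round 4: A 17, D 18. D has a majority (≥18).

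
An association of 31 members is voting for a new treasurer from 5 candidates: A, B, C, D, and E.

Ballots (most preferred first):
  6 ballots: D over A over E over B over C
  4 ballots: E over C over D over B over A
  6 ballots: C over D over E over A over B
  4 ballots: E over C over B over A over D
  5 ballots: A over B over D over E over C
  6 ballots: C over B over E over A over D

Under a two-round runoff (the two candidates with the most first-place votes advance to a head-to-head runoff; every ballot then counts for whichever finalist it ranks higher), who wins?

Round 1 first-place votes: A 5, B 0, C 12, D 6, E 8. C and E advance.
Runoff: C is ranked above E on 12 ballots, E above C on 19.

E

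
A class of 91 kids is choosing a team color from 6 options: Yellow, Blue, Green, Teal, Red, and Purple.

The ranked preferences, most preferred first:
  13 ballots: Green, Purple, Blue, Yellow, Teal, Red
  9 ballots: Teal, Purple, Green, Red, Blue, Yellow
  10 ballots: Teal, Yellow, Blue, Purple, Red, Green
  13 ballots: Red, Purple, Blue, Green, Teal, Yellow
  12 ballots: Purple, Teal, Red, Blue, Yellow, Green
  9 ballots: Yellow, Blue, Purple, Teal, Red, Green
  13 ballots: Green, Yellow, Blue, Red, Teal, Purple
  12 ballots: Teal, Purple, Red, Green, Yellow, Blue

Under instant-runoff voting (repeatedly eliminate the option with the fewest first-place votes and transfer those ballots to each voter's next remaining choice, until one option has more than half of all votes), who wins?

Purple

Round 1: Yellow 9, Blue 0, Green 26, Teal 31, Red 13, Purple 12. Blue eliminated.
Round 2: Yellow 9, Green 26, Teal 31, Red 13, Purple 12. Yellow eliminated.
Round 3: Green 26, Teal 31, Red 13, Purple 21. Red eliminated.
Round 4: Green 26, Teal 31, Purple 34. Green eliminated.
Round 5: Teal 44, Purple 47. Purple has a majority (≥46).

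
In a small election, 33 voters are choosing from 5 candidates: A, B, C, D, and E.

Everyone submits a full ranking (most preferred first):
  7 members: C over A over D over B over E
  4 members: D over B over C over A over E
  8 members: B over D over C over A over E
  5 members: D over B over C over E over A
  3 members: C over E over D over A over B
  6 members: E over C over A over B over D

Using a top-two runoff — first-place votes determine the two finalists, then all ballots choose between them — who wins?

Round 1 first-place votes: A 0, B 8, C 10, D 9, E 6. C and D advance.
Runoff: C is ranked above D on 16 ballots, D above C on 17.

D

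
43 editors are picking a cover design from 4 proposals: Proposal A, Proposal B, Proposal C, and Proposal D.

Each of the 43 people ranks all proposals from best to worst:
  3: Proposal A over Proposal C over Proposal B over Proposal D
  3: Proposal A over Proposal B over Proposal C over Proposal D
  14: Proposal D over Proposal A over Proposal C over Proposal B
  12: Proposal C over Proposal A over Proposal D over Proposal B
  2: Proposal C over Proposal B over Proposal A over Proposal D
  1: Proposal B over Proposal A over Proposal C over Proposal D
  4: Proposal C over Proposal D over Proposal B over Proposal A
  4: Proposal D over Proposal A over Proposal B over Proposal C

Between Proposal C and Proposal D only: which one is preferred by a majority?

Proposal C

Proposal C is ranked above Proposal D on 25 ballots; Proposal D above Proposal C on 18.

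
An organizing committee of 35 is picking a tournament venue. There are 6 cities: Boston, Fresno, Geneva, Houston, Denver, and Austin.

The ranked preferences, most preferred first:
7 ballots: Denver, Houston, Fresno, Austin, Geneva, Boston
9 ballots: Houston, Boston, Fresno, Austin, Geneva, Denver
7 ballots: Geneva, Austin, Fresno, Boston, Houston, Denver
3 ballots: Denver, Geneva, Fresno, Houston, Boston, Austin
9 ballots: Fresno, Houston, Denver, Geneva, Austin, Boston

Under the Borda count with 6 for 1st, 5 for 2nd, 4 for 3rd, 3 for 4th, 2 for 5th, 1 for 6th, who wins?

Boston: 7×1 + 9×5 + 7×3 + 3×2 + 9×1 = 88
Fresno: 7×4 + 9×4 + 7×4 + 3×4 + 9×6 = 158
Geneva: 7×2 + 9×2 + 7×6 + 3×5 + 9×3 = 116
Houston: 7×5 + 9×6 + 7×2 + 3×3 + 9×5 = 157
Denver: 7×6 + 9×1 + 7×1 + 3×6 + 9×4 = 112
Austin: 7×3 + 9×3 + 7×5 + 3×1 + 9×2 = 104

Fresno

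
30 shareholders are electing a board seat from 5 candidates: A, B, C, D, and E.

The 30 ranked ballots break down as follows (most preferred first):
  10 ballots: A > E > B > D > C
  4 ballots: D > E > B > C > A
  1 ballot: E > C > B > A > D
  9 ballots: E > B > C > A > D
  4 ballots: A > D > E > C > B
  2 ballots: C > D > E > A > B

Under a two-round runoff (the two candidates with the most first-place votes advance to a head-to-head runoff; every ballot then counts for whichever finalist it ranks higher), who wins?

E

Round 1 first-place votes: A 14, B 0, C 2, D 4, E 10. A and E advance.
Runoff: A is ranked above E on 14 ballots, E above A on 16.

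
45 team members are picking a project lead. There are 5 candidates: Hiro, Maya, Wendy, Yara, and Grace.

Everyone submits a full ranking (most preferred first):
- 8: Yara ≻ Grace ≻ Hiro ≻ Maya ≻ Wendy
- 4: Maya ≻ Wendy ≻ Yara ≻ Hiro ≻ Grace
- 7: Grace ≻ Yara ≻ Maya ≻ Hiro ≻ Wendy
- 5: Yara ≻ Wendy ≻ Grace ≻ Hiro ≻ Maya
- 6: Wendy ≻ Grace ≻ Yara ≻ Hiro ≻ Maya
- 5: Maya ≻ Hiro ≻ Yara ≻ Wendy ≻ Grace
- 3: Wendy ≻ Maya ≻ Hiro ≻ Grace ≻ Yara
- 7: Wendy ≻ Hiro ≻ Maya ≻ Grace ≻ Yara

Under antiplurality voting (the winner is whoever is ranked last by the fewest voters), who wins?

Last-place votes: Hiro 0, Maya 11, Wendy 15, Yara 10, Grace 9.

Hiro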